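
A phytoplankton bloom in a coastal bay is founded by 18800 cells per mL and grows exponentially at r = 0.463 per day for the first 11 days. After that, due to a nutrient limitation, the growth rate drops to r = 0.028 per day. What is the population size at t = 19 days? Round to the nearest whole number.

Phase 1: N(11) = 18800·e^(0.463×11) = 18800·e^5.093 = 3.062102×10^6.
Phase 2 runs for 19 − 11 = 8 days at r = 0.028.
N(19) = 3.062102×10^6·e^(0.028×8) = 3.062102×10^6·e^0.224 = 3.830907×10^6.

3830907 cells per mL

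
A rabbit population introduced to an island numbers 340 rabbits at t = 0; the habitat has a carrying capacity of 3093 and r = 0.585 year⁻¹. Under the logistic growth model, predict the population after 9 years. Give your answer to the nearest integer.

A = (K − N₀)/N₀ = (3093 − 340)/340 = 8.0971.
N(t) = K/(1 + A·e^(−rt)) = 3093/(1 + 8.0971×e^(−0.585×9)).
e^(−5.265) = 0.0051694; denominator = 1 + 8.0971×0.0051694 = 1.0419.
N = 3093/1.0419 = 2968.74.

2969 rabbits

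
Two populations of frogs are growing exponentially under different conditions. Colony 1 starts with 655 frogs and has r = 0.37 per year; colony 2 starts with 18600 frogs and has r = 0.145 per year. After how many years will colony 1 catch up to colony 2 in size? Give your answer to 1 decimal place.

14.9 years

Set 655·e^(0.37t) = 18600·e^(0.145t).
e^((0.37 − 0.145)t) = 18600/655 → e^(0.225·t) = 28.397.
0.225·t = ln(28.397) = 3.3463, so t = 3.3463/0.225 = 14.872.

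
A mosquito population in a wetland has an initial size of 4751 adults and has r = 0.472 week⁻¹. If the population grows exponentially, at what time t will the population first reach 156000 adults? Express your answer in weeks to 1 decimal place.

7.4 weeks

Set N₀·e^(rt) = 156000: e^(0.472·t) = 156000/4751 = 32.835.
0.472·t = ln(32.835) = 3.4915, so t = 3.4915/0.472 = 7.3972.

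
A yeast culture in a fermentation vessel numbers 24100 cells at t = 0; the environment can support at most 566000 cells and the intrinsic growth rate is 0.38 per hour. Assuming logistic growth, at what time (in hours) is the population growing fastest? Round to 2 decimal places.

Logistic growth is fastest at N = K/2 = 283000.
A = (K − N₀)/N₀ = 22.485. Set K/(1 + A·e^(−rt)) = K/2 → A·e^(−rt) = 1.
e^(−0.38t) = 1/22.485 = 0.0444732, so t = ln(22.485)/0.38 = 3.1129/0.38 = 8.1918.

8.19 hours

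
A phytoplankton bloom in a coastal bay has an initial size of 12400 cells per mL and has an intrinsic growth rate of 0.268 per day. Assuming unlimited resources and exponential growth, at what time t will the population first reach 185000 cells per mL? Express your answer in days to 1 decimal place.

Set N₀·e^(rt) = 185000: e^(0.268·t) = 185000/12400 = 14.919.
0.268·t = ln(14.919) = 2.7027, so t = 2.7027/0.268 = 10.085.

10.1 days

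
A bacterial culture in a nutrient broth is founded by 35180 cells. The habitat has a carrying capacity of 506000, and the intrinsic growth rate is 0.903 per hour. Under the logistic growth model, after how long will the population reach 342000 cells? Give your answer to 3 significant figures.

3.69 hours

A = (K − N₀)/N₀ = (506000 − 35180)/35180 = 13.383.
Solve 506000/(1 + 13.383·e^(−0.903t)) = 342000: 1 + 13.383·e^(−0.903t) = 1.4795, so e^(−0.903t) = 0.035831.
−0.903·t = ln(0.035831) = -3.3289, so t = 3.3289/0.903 = 3.6865.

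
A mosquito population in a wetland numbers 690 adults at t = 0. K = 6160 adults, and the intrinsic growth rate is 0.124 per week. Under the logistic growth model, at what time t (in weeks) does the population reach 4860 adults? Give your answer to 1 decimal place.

A = (K − N₀)/N₀ = (6160 − 690)/690 = 7.9275.
Solve 6160/(1 + 7.9275·e^(−0.124t)) = 4860: 1 + 7.9275·e^(−0.124t) = 1.2675, so e^(−0.124t) = 0.0337418.
−0.124·t = ln(0.0337418) = -3.389, so t = 3.389/0.124 = 27.331.

27.3 weeks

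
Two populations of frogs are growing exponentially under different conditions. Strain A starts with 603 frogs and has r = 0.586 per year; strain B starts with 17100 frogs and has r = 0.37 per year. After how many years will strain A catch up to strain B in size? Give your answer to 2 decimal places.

15.49 years

Set 603·e^(0.586t) = 17100·e^(0.37t).
e^((0.586 − 0.37)t) = 17100/603 → e^(0.216·t) = 28.358.
0.216·t = ln(28.358) = 3.3449, so t = 3.3449/0.216 = 15.486.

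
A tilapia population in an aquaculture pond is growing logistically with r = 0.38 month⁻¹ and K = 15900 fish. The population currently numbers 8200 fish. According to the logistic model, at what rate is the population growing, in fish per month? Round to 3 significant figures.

1510 fish per month

dN/dt = rN(1 − N/K) = 0.38 × 8200 × (1 − 8200/15900).
1 − 8200/15900 = 0.48428; dN/dt = 0.38 × 8200 × 0.48428 = 1509.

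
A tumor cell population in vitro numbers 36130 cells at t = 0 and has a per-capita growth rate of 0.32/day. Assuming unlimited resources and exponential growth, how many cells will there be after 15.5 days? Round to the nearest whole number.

N(t) = N₀·e^(rt) = 36130 × e^(0.32×15.5) = 36130 × e^4.96.
e^4.96 ≈ 142.59, so N ≈ 36130 × 142.59 = 5.151914×10^6.

5151914 cells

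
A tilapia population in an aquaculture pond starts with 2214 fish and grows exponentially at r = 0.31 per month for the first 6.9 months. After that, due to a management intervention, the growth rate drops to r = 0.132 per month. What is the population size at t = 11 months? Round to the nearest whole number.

Phase 1: N(6.9) = 2214·e^(0.31×6.9) = 2214·e^2.139 = 18798.9.
Phase 2 runs for 11 − 6.9 = 4.1 months at r = 0.132.
N(11) = 18798.9·e^(0.132×4.1) = 18798.9·e^0.5412 = 32297.9.

32298 fish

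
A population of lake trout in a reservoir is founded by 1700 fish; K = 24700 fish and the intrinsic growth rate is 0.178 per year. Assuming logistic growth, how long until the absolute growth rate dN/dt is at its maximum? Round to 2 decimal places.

14.63 years

Logistic growth is fastest at N = K/2 = 12350.
A = (K − N₀)/N₀ = 13.529. Set K/(1 + A·e^(−rt)) = K/2 → A·e^(−rt) = 1.
e^(−0.178t) = 1/13.529 = 0.073913, so t = ln(13.529)/0.178 = 2.6049/0.178 = 14.634.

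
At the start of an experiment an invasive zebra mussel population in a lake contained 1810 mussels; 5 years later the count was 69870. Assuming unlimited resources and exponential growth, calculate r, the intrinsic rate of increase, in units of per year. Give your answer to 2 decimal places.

0.73 per year

From N(t) = N₀·e^(rt): e^(r·5) = 69870/1810 = 38.602.
r·5 = ln(38.602) = 3.6533, so r = 3.6533/5 = 0.73066.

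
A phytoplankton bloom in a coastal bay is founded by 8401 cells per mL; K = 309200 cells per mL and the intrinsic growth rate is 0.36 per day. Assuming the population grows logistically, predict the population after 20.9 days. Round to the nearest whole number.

A = (K − N₀)/N₀ = (309200 − 8401)/8401 = 35.805.
N(t) = K/(1 + A·e^(−rt)) = 309200/(1 + 35.805×e^(−0.36×20.9)).
e^(−7.524) = 0.00053997; denominator = 1 + 35.805×0.00053997 = 1.0193.
N = 309200/1.0193 = 303335.

303335 cells per mL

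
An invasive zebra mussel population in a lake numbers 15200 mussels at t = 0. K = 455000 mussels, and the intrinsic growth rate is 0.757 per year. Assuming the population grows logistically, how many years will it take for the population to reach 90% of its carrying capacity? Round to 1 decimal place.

7.3 years

A = (K − N₀)/N₀ = (455000 − 15200)/15200 = 28.934.
Solve 455000/(1 + 28.934·e^(−0.757t)) = 409500: 1 + 28.934·e^(−0.757t) = 1.1111, so e^(−0.757t) = 0.00384013.
−0.757·t = ln(0.00384013) = -5.5622, so t = 5.5622/0.757 = 7.3478.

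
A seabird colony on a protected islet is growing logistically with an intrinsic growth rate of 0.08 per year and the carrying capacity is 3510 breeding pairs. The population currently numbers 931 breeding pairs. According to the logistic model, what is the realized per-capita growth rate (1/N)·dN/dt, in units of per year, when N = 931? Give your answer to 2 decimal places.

(1/N)·dN/dt = r(1 − N/K) = 0.08 × (1 − 931/3510).
= 0.08 × 0.73476 = 0.058781.

0.06 per year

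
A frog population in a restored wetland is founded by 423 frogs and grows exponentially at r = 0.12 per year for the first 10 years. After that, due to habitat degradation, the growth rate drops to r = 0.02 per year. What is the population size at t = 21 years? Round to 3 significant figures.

1750 frogs

Phase 1: N(10) = 423·e^(0.12×10) = 423·e^1.2 = 1404.41.
Phase 2 runs for 21 − 10 = 11 years at r = 0.02.
N(21) = 1404.41·e^(0.02×11) = 1404.41·e^0.22 = 1750.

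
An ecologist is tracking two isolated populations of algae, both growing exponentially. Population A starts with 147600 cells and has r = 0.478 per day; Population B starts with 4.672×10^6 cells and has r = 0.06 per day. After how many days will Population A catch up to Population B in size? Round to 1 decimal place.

8.3 days

Set 147600·e^(0.478t) = 4.672×10^6·e^(0.06t).
e^((0.478 − 0.06)t) = 4.672×10^6/147600 → e^(0.418·t) = 31.653.
0.418·t = ln(31.653) = 3.4548, so t = 3.4548/0.418 = 8.2652.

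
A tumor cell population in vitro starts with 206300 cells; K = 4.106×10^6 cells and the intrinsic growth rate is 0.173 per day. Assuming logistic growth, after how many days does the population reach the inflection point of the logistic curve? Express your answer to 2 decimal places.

Logistic growth is fastest at N = K/2 = 2.053×10^6.
A = (K − N₀)/N₀ = 18.903. Set K/(1 + A·e^(−rt)) = K/2 → A·e^(−rt) = 1.
e^(−0.173t) = 1/18.903 = 0.0529015, so t = ln(18.903)/0.173 = 2.9393/0.173 = 16.99.

16.99 days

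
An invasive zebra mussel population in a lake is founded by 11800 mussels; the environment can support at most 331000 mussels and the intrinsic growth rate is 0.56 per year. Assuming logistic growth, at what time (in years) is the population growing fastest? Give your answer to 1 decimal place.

Logistic growth is fastest at N = K/2 = 165500.
A = (K − N₀)/N₀ = 27.051. Set K/(1 + A·e^(−rt)) = K/2 → A·e^(−rt) = 1.
e^(−0.56t) = 1/27.051 = 0.0369674, so t = ln(27.051)/0.56 = 3.2977/0.56 = 5.8888.

5.9 years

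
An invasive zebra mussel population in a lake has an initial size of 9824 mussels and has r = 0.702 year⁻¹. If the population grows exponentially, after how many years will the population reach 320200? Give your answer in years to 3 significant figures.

Set N₀·e^(rt) = 320200: e^(0.702·t) = 320200/9824 = 32.594.
0.702·t = ln(32.594) = 3.4841, so t = 3.4841/0.702 = 4.9631.

4.96 years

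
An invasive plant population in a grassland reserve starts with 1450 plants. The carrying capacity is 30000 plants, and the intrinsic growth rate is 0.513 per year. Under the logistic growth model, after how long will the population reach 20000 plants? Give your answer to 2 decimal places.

7.16 years

A = (K − N₀)/N₀ = (30000 − 1450)/1450 = 19.69.
Solve 30000/(1 + 19.69·e^(−0.513t)) = 20000: 1 + 19.69·e^(−0.513t) = 1.5, so e^(−0.513t) = 0.025394.
−0.513·t = ln(0.025394) = -3.6732, so t = 3.6732/0.513 = 7.1603.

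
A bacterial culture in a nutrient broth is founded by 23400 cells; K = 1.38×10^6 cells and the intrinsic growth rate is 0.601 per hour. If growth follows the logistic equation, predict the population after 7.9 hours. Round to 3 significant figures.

A = (K − N₀)/N₀ = (1.38×10^6 − 23400)/23400 = 57.974.
N(t) = K/(1 + A·e^(−rt)) = 1.38×10^6/(1 + 57.974×e^(−0.601×7.9)).
e^(−4.748) = 0.0086699; denominator = 1 + 57.974×0.0086699 = 1.5026.
N = 1.38×10^6/1.5026 = 918389.

918000 cells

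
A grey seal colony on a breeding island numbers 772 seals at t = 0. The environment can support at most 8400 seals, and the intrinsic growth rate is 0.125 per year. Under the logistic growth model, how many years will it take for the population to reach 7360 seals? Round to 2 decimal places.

A = (K − N₀)/N₀ = (8400 − 772)/772 = 9.8808.
Solve 8400/(1 + 9.8808·e^(−0.125t)) = 7360: 1 + 9.8808·e^(−0.125t) = 1.1413, so e^(−0.125t) = 0.0143009.
−0.125·t = ln(0.0143009) = -4.2474, so t = 4.2474/0.125 = 33.979.

33.98 years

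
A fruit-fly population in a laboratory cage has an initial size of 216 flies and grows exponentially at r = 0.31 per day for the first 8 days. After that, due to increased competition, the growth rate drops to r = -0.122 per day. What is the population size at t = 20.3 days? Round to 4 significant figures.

575.2 flies

Phase 1: N(8) = 216·e^(0.31×8) = 216·e^2.48 = 2579.31.
Phase 2 runs for 20.3 − 8 = 12.3 days at r = -0.122.
N(20.3) = 2579.31·e^(-0.122×12.3) = 2579.31·e^-1.501 = 575.177.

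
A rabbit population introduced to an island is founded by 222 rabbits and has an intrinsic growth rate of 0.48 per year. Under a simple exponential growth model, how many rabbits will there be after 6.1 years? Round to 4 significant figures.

4149 rabbits

N(t) = N₀·e^(rt) = 222 × e^(0.48×6.1) = 222 × e^2.928.
e^2.928 ≈ 18.69, so N ≈ 222 × 18.69 = 4149.23.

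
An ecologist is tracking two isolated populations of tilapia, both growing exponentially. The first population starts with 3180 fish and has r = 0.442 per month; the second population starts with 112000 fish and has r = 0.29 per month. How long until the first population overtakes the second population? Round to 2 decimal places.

Set 3180·e^(0.442t) = 112000·e^(0.29t).
e^((0.442 − 0.29)t) = 112000/3180 → e^(0.152·t) = 35.22.
0.152·t = ln(35.22) = 3.5616, so t = 3.5616/0.152 = 23.432.

23.43 months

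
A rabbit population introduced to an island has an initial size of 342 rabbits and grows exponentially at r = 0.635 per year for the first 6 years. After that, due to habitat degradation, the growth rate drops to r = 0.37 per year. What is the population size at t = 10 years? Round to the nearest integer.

67833 rabbits

Phase 1: N(6) = 342·e^(0.635×6) = 342·e^3.81 = 15441.5.
Phase 2 runs for 10 − 6 = 4 years at r = 0.37.
N(10) = 15441.5·e^(0.37×4) = 15441.5·e^1.48 = 67833.5.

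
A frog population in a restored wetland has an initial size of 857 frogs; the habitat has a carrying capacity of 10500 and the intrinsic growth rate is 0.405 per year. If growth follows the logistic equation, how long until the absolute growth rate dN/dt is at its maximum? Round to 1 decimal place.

6.0 years

Logistic growth is fastest at N = K/2 = 5250.
A = (K − N₀)/N₀ = 11.252. Set K/(1 + A·e^(−rt)) = K/2 → A·e^(−rt) = 1.
e^(−0.405t) = 1/11.252 = 0.0888728, so t = ln(11.252)/0.405 = 2.4205/0.405 = 5.9767.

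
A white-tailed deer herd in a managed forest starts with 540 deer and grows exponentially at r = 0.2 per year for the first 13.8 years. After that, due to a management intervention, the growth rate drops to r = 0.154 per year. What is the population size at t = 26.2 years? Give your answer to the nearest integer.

57594 deer

Phase 1: N(13.8) = 540·e^(0.2×13.8) = 540·e^2.76 = 8531.92.
Phase 2 runs for 26.2 − 13.8 = 12.4 years at r = 0.154.
N(26.2) = 8531.92·e^(0.154×12.4) = 8531.92·e^1.91 = 57593.7.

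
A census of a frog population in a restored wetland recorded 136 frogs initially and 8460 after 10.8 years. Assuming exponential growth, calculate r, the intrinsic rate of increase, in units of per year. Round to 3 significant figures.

From N(t) = N₀·e^(rt): e^(r·10.8) = 8460/136 = 62.206.
r·10.8 = ln(62.206) = 4.1304, so r = 4.1304/10.8 = 0.38245.

0.382 per year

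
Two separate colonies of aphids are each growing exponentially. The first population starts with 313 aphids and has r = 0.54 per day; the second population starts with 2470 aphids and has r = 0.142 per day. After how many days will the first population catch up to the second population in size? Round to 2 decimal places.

5.19 days

Set 313·e^(0.54t) = 2470·e^(0.142t).
e^((0.54 − 0.142)t) = 2470/313 → e^(0.398·t) = 7.8914.
0.398·t = ln(7.8914) = 2.0658, so t = 2.0658/0.398 = 5.1904.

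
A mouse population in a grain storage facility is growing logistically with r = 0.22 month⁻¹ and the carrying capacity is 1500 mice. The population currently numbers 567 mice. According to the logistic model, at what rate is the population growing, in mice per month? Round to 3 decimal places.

dN/dt = rN(1 − N/K) = 0.22 × 567 × (1 − 567/1500).
1 − 567/1500 = 0.622; dN/dt = 0.22 × 567 × 0.622 = 77.588.

77.588 mice per month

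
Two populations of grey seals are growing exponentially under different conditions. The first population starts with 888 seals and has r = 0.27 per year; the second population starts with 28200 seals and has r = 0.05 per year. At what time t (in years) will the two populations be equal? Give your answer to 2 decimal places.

15.72 years

Set 888·e^(0.27t) = 28200·e^(0.05t).
e^((0.27 − 0.05)t) = 28200/888 → e^(0.22·t) = 31.757.
0.22·t = ln(31.757) = 3.4581, so t = 3.4581/0.22 = 15.719.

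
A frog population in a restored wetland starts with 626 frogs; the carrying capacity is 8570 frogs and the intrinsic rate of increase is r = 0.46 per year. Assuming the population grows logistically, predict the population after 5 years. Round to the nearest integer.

A = (K − N₀)/N₀ = (8570 − 626)/626 = 12.69.
N(t) = K/(1 + A·e^(−rt)) = 8570/(1 + 12.69×e^(−0.46×5)).
e^(−2.3) = 0.10026; denominator = 1 + 12.69×0.10026 = 2.2723.
N = 8570/2.2723 = 3771.52.

3772 frogs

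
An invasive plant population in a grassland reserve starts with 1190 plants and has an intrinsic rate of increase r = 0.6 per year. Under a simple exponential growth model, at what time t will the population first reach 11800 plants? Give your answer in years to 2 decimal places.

Set N₀·e^(rt) = 11800: e^(0.6·t) = 11800/1190 = 9.916.
0.6·t = ln(9.916) = 2.2941, so t = 2.2941/0.6 = 3.8236.

3.82 years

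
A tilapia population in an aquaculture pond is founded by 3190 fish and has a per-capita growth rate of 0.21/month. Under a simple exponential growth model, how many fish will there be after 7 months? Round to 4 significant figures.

13870 fish

N(t) = N₀·e^(rt) = 3190 × e^(0.21×7) = 3190 × e^1.47.
e^1.47 ≈ 4.3492, so N ≈ 3190 × 4.3492 = 13874.1.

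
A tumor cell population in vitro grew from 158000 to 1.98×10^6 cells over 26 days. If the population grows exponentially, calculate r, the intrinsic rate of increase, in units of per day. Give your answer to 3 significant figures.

0.0972 per day

From N(t) = N₀·e^(rt): e^(r·26) = 1.98×10^6/158000 = 12.532.
r·26 = ln(12.532) = 2.5283, so r = 2.5283/26 = 0.097241.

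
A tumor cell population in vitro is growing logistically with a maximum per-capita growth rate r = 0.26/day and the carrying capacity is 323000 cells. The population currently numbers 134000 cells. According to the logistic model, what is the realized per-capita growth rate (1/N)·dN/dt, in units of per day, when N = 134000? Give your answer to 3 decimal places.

(1/N)·dN/dt = r(1 − N/K) = 0.26 × (1 − 134000/323000).
= 0.26 × 0.58514 = 0.15214.

0.152 per day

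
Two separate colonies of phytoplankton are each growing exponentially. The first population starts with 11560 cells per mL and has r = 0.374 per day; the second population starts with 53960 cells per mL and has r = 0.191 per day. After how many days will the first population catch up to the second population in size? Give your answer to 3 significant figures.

8.42 days

Set 11560·e^(0.374t) = 53960·e^(0.191t).
e^((0.374 − 0.191)t) = 53960/11560 → e^(0.183·t) = 4.6678.
0.183·t = ln(4.6678) = 1.5407, so t = 1.5407/0.183 = 8.4191.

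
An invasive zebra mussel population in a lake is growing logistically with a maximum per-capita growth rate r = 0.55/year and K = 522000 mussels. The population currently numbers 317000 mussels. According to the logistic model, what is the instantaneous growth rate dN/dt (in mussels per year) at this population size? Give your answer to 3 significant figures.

68500 mussels per year

dN/dt = rN(1 − N/K) = 0.55 × 317000 × (1 − 317000/522000).
1 − 317000/522000 = 0.39272; dN/dt = 0.55 × 317000 × 0.39272 = 68471.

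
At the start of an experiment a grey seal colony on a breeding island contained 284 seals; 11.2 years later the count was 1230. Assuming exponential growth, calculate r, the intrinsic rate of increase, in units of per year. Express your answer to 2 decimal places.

From N(t) = N₀·e^(rt): e^(r·11.2) = 1230/284 = 4.331.
r·11.2 = ln(4.331) = 1.4658, so r = 1.4658/11.2 = 0.13087.

0.13 per year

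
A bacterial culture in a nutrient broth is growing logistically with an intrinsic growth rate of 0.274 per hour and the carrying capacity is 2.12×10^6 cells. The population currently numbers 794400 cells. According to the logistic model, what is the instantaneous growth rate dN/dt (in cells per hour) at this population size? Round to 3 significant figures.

136000 cells per hour

dN/dt = rN(1 − N/K) = 0.274 × 794400 × (1 − 794400/2.12×10^6).
1 − 794400/2.12×10^6 = 0.62528; dN/dt = 0.274 × 794400 × 0.62528 = 1.36103×10^5.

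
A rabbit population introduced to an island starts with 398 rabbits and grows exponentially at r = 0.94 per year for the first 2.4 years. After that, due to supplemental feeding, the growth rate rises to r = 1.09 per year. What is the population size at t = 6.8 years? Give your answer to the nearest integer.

Phase 1: N(2.4) = 398·e^(0.94×2.4) = 398·e^2.256 = 3798.84.
Phase 2 runs for 6.8 − 2.4 = 4.4 years at r = 1.09.
N(6.8) = 3798.84·e^(1.09×4.4) = 3798.84·e^4.796 = 459756.

459756 rabbits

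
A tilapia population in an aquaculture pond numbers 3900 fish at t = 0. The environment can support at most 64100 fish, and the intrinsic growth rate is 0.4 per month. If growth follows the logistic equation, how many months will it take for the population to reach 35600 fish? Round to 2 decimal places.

A = (K − N₀)/N₀ = (64100 − 3900)/3900 = 15.436.
Solve 64100/(1 + 15.436·e^(−0.4t)) = 35600: 1 + 15.436·e^(−0.4t) = 1.8006, so e^(−0.4t) = 0.0518636.
−0.4·t = ln(0.0518636) = -2.9591, so t = 2.9591/0.4 = 7.3978.

7.40 months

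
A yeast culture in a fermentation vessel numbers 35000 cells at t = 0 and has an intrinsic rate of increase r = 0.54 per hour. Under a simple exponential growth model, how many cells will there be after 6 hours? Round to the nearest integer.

893680 cells

N(t) = N₀·e^(rt) = 35000 × e^(0.54×6) = 35000 × e^3.24.
e^3.24 ≈ 25.534, so N ≈ 35000 × 25.534 = 893680.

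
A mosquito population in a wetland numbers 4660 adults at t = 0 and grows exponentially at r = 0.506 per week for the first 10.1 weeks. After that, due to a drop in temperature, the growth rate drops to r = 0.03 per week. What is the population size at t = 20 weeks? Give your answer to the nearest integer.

1039625 adults

Phase 1: N(10.1) = 4660·e^(0.506×10.1) = 4660·e^5.111 = 772487.
Phase 2 runs for 20 − 10.1 = 9.9 weeks at r = 0.03.
N(20) = 772487·e^(0.03×9.9) = 772487·e^0.297 = 1.039625×10^6.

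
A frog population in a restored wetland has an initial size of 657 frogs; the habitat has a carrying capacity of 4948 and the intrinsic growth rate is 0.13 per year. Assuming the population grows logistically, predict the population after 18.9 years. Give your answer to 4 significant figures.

A = (K − N₀)/N₀ = (4948 − 657)/657 = 6.5312.
N(t) = K/(1 + A·e^(−rt)) = 4948/(1 + 6.5312×e^(−0.13×18.9)).
e^(−2.457) = 0.085692; denominator = 1 + 6.5312×0.085692 = 1.5597.
N = 4948/1.5597 = 3172.47.

3172 frogs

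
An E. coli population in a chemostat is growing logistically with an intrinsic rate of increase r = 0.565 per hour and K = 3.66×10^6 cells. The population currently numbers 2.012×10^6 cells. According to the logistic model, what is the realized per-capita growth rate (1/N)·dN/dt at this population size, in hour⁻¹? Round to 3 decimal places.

(1/N)·dN/dt = r(1 − N/K) = 0.565 × (1 − 2.012×10^6/3.66×10^6).
= 0.565 × 0.45027 = 0.2544.

0.254 per hour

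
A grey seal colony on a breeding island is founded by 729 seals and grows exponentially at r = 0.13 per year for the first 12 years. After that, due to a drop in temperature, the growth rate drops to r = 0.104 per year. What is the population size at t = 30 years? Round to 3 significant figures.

Phase 1: N(12) = 729·e^(0.13×12) = 729·e^1.56 = 3469.18.
Phase 2 runs for 30 − 12 = 18 years at r = 0.104.
N(30) = 3469.18·e^(0.104×18) = 3469.18·e^1.872 = 22554.1.

22600 seals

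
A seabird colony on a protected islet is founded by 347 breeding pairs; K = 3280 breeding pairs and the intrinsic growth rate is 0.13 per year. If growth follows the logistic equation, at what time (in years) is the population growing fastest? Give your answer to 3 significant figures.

Logistic growth is fastest at N = K/2 = 1640.
A = (K − N₀)/N₀ = 8.4524. Set K/(1 + A·e^(−rt)) = K/2 → A·e^(−rt) = 1.
e^(−0.13t) = 1/8.4524 = 0.118309, so t = ln(8.4524)/0.13 = 2.1345/0.13 = 16.419.

16.4 years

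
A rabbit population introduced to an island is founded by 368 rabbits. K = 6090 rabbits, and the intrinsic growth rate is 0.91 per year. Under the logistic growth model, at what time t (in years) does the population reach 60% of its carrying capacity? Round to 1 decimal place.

A = (K − N₀)/N₀ = (6090 − 368)/368 = 15.549.
Solve 6090/(1 + 15.549·e^(−0.91t)) = 3654: 1 + 15.549·e^(−0.91t) = 1.6667, so e^(−0.91t) = 0.0428755.
−0.91·t = ln(0.0428755) = -3.1495, so t = 3.1495/0.91 = 3.4609.

3.5 years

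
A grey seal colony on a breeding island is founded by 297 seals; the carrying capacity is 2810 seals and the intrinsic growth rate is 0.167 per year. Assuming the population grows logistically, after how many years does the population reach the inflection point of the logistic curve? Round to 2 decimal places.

Logistic growth is fastest at N = K/2 = 1405.
A = (K − N₀)/N₀ = 8.4613. Set K/(1 + A·e^(−rt)) = K/2 → A·e^(−rt) = 1.
e^(−0.167t) = 1/8.4613 = 0.118185, so t = ln(8.4613)/0.167 = 2.1355/0.167 = 12.787.

12.79 years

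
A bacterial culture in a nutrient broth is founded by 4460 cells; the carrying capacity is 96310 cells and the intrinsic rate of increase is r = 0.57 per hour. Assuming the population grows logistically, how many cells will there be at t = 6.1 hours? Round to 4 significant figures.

A = (K − N₀)/N₀ = (96310 − 4460)/4460 = 20.594.
N(t) = K/(1 + A·e^(−rt)) = 96310/(1 + 20.594×e^(−0.57×6.1)).
e^(−3.477) = 0.0309; denominator = 1 + 20.594×0.0309 = 1.6364.
N = 96310/1.6364 = 58856.3.

58860 cells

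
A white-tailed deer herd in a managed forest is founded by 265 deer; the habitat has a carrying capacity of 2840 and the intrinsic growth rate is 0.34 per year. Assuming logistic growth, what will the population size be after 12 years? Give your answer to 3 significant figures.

A = (K − N₀)/N₀ = (2840 − 265)/265 = 9.717.
N(t) = K/(1 + A·e^(−rt)) = 2840/(1 + 9.717×e^(−0.34×12)).
e^(−4.08) = 0.016907; denominator = 1 + 9.717×0.016907 = 1.1643.
N = 2840/1.1643 = 2439.26.

2440 deer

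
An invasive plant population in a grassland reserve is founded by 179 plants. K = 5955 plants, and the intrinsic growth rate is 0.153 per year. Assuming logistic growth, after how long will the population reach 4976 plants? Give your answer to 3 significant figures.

A = (K − N₀)/N₀ = (5955 − 179)/179 = 32.268.
Solve 5955/(1 + 32.268·e^(−0.153t)) = 4976: 1 + 32.268·e^(−0.153t) = 1.1967, so e^(−0.153t) = 0.00609717.
−0.153·t = ln(0.00609717) = -5.0999, so t = 5.0999/0.153 = 33.333.

33.3 years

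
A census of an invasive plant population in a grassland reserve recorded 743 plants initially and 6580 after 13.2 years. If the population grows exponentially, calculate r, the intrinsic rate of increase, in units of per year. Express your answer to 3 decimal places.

0.165 per year

From N(t) = N₀·e^(rt): e^(r·13.2) = 6580/743 = 8.856.
r·13.2 = ln(8.856) = 2.1811, so r = 2.1811/13.2 = 0.16523.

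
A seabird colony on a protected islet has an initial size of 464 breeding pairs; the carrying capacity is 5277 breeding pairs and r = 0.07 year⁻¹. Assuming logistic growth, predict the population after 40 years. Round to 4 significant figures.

A = (K − N₀)/N₀ = (5277 − 464)/464 = 10.373.
N(t) = K/(1 + A·e^(−rt)) = 5277/(1 + 10.373×e^(−0.07×40)).
e^(−2.8) = 0.06081; denominator = 1 + 10.373×0.06081 = 1.6308.
N = 5277/1.6308 = 3235.89.

3236 breeding pairs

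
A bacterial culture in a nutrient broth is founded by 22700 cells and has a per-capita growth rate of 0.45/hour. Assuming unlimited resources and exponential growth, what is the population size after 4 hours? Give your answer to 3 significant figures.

N(t) = N₀·e^(rt) = 22700 × e^(0.45×4) = 22700 × e^1.8.
e^1.8 ≈ 6.0496, so N ≈ 22700 × 6.0496 = 137327.

137000 cells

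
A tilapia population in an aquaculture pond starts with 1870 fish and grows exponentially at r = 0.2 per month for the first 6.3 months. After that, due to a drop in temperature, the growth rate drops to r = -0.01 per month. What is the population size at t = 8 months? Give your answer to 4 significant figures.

Phase 1: N(6.3) = 1870·e^(0.2×6.3) = 1870·e^1.26 = 6592.54.
Phase 2 runs for 8 − 6.3 = 1.7 months at r = -0.01.
N(8) = 6592.54·e^(-0.01×1.7) = 6592.54·e^-0.017 = 6481.41.

6481 fish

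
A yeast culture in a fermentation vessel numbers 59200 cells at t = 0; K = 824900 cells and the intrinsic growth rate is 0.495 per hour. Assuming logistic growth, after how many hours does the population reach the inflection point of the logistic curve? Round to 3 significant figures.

5.17 hours

Logistic growth is fastest at N = K/2 = 412450.
A = (K − N₀)/N₀ = 12.934. Set K/(1 + A·e^(−rt)) = K/2 → A·e^(−rt) = 1.
e^(−0.495t) = 1/12.934 = 0.0773149, so t = ln(12.934)/0.495 = 2.5599/0.495 = 5.1715.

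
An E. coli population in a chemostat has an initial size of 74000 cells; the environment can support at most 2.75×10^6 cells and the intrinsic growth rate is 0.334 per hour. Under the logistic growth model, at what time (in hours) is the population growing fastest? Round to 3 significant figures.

10.7 hours

Logistic growth is fastest at N = K/2 = 1.375×10^6.
A = (K − N₀)/N₀ = 36.162. Set K/(1 + A·e^(−rt)) = K/2 → A·e^(−rt) = 1.
e^(−0.334t) = 1/36.162 = 0.0276532, so t = ln(36.162)/0.334 = 3.588/0.334 = 10.743.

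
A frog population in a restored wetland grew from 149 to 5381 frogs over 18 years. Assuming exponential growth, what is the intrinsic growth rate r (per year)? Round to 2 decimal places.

0.20 per year

From N(t) = N₀·e^(rt): e^(r·18) = 5381/149 = 36.114.
r·18 = ln(36.114) = 3.5867, so r = 3.5867/18 = 0.19926.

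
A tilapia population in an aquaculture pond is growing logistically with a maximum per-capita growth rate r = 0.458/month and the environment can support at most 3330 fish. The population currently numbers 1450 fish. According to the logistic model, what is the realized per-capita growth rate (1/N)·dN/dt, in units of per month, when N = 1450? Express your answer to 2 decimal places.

0.26 per month

(1/N)·dN/dt = r(1 − N/K) = 0.458 × (1 − 1450/3330).
= 0.458 × 0.56456 = 0.25857.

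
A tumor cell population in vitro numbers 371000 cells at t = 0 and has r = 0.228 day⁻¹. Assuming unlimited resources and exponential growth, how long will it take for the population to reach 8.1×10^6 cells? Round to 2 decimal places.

Set N₀·e^(rt) = 8.1×10^6: e^(0.228·t) = 8.1×10^6/371000 = 21.833.
0.228·t = ln(21.833) = 3.0834, so t = 3.0834/0.228 = 13.524.

13.52 days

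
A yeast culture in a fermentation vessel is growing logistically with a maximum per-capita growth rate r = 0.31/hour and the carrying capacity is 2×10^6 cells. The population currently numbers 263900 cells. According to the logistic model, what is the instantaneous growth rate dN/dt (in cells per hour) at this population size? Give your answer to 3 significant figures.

dN/dt = rN(1 − N/K) = 0.31 × 263900 × (1 − 263900/2×10^6).
1 − 263900/2×10^6 = 0.86805; dN/dt = 0.31 × 263900 × 0.86805 = 71014.

71000 cells per hour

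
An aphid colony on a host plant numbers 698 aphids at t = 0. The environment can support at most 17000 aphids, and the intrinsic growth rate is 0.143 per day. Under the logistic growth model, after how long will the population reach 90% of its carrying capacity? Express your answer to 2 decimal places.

37.40 days

A = (K − N₀)/N₀ = (17000 − 698)/698 = 23.355.
Solve 17000/(1 + 23.355·e^(−0.143t)) = 15300: 1 + 23.355·e^(−0.143t) = 1.1111, so e^(−0.143t) = 0.00475743.
−0.143·t = ln(0.00475743) = -5.348, so t = 5.348/0.143 = 37.399.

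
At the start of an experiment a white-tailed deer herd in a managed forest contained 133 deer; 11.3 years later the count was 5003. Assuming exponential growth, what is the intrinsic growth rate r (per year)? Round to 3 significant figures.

From N(t) = N₀·e^(rt): e^(r·11.3) = 5003/133 = 37.617.
r·11.3 = ln(37.617) = 3.6274, so r = 3.6274/11.3 = 0.32101.

0.321 per year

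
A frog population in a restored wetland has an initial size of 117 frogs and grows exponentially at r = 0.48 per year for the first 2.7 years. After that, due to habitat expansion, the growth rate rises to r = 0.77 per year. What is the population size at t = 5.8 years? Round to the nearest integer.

Phase 1: N(2.7) = 117·e^(0.48×2.7) = 117·e^1.296 = 427.594.
Phase 2 runs for 5.8 − 2.7 = 3.1 years at r = 0.77.
N(5.8) = 427.594·e^(0.77×3.1) = 427.594·e^2.387 = 4652.56.

4653 frogs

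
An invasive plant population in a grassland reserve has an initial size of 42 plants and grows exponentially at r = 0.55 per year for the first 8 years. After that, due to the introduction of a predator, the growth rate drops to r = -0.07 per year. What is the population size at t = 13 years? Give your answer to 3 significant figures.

2410 plants

Phase 1: N(8) = 42·e^(0.55×8) = 42·e^4.4 = 3420.94.
Phase 2 runs for 13 − 8 = 5 years at r = -0.07.
N(13) = 3420.94·e^(-0.07×5) = 3420.94·e^-0.35 = 2410.69.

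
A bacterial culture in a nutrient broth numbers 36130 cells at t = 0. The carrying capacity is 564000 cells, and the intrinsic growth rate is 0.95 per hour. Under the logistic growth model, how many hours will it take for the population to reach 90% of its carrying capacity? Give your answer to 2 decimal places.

A = (K − N₀)/N₀ = (564000 − 36130)/36130 = 14.61.
Solve 564000/(1 + 14.61·e^(−0.95t)) = 507600: 1 + 14.61·e^(−0.95t) = 1.1111, so e^(−0.95t) = 0.00760499.
−0.95·t = ln(0.00760499) = -4.879, so t = 4.879/0.95 = 5.1357.

5.14 hours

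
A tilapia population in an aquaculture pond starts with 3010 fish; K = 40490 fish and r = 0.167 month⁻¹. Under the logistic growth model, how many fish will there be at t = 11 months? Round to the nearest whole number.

13571 fish

A = (K − N₀)/N₀ = (40490 − 3010)/3010 = 12.452.
N(t) = K/(1 + A·e^(−rt)) = 40490/(1 + 12.452×e^(−0.167×11)).
e^(−1.837) = 0.15929; denominator = 1 + 12.452×0.15929 = 2.9835.
N = 40490/2.9835 = 13571.3.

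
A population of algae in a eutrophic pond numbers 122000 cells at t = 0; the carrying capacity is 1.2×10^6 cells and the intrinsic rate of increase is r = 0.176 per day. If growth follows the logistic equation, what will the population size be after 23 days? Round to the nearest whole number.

A = (K − N₀)/N₀ = (1.2×10^6 − 122000)/122000 = 8.8361.
N(t) = K/(1 + A·e^(−rt)) = 1.2×10^6/(1 + 8.8361×e^(−0.176×23)).
e^(−4.048) = 0.017457; denominator = 1 + 8.8361×0.017457 = 1.1543.
N = 1.2×10^6/1.1543 = 1.039633×10^6.

1039633 cells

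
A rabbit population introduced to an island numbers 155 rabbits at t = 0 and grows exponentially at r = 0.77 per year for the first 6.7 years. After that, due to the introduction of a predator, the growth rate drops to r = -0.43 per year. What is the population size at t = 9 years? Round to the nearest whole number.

Phase 1: N(6.7) = 155·e^(0.77×6.7) = 155·e^5.159 = 26968.5.
Phase 2 runs for 9 − 6.7 = 2.3 years at r = -0.43.
N(9) = 26968.5·e^(-0.43×2.3) = 26968.5·e^-0.989 = 10030.9.

10031 rabbits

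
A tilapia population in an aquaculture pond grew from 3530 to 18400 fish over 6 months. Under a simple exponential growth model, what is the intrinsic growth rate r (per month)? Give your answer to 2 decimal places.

From N(t) = N₀·e^(rt): e^(r·6) = 18400/3530 = 5.2125.
r·6 = ln(5.2125) = 1.6511, so r = 1.6511/6 = 0.27518.

0.28 per month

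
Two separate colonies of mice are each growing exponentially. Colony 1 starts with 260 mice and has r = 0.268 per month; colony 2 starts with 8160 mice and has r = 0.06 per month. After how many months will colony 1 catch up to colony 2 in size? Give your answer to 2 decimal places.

Set 260·e^(0.268t) = 8160·e^(0.06t).
e^((0.268 − 0.06)t) = 8160/260 → e^(0.208·t) = 31.385.
0.208·t = ln(31.385) = 3.4463, so t = 3.4463/0.208 = 16.569.

16.57 months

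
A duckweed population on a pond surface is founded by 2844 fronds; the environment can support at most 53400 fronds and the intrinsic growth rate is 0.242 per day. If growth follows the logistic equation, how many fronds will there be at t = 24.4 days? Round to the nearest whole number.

50932 fronds

A = (K − N₀)/N₀ = (53400 − 2844)/2844 = 17.776.
N(t) = K/(1 + A·e^(−rt)) = 53400/(1 + 17.776×e^(−0.242×24.4)).
e^(−5.905) = 0.0027263; denominator = 1 + 17.776×0.0027263 = 1.0485.
N = 53400/1.0485 = 50931.6.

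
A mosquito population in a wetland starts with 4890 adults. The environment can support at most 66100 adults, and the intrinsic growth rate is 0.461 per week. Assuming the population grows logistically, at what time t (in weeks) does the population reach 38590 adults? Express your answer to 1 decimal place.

6.2 weeks

A = (K − N₀)/N₀ = (66100 − 4890)/4890 = 12.517.
Solve 66100/(1 + 12.517·e^(−0.461t)) = 38590: 1 + 12.517·e^(−0.461t) = 1.7129, so e^(−0.461t) = 0.0569511.
−0.461·t = ln(0.0569511) = -2.8656, so t = 2.8656/0.461 = 6.216.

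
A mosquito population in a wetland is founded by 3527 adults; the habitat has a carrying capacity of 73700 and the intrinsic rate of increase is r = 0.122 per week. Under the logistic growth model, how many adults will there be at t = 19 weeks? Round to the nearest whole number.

A = (K − N₀)/N₀ = (73700 − 3527)/3527 = 19.896.
N(t) = K/(1 + A·e^(−rt)) = 73700/(1 + 19.896×e^(−0.122×19)).
e^(−2.318) = 0.09847; denominator = 1 + 19.896×0.09847 = 2.9592.
N = 73700/2.9592 = 24905.7.

24906 adults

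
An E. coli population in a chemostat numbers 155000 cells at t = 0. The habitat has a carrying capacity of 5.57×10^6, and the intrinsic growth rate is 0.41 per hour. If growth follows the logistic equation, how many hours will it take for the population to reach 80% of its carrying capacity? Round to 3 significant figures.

A = (K − N₀)/N₀ = (5.57×10^6 − 155000)/155000 = 34.935.
Solve 5.57×10^6/(1 + 34.935·e^(−0.41t)) = 4.456×10^6: 1 + 34.935·e^(−0.41t) = 1.25, so e^(−0.41t) = 0.00715605.
−0.41·t = ln(0.00715605) = -4.9398, so t = 4.9398/0.41 = 12.048.

12.0 hours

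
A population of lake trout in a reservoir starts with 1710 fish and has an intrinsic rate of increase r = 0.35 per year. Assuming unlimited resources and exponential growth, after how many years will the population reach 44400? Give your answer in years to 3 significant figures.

Set N₀·e^(rt) = 44400: e^(0.35·t) = 44400/1710 = 25.965.
0.35·t = ln(25.965) = 3.2567, so t = 3.2567/0.35 = 9.305.

9.30 years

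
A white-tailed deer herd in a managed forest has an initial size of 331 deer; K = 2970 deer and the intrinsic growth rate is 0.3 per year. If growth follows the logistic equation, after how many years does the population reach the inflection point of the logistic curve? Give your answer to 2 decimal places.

Logistic growth is fastest at N = K/2 = 1485.
A = (K − N₀)/N₀ = 7.9728. Set K/(1 + A·e^(−rt)) = K/2 → A·e^(−rt) = 1.
e^(−0.3t) = 1/7.9728 = 0.125426, so t = ln(7.9728)/0.3 = 2.076/0.3 = 6.9201.

6.92 years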